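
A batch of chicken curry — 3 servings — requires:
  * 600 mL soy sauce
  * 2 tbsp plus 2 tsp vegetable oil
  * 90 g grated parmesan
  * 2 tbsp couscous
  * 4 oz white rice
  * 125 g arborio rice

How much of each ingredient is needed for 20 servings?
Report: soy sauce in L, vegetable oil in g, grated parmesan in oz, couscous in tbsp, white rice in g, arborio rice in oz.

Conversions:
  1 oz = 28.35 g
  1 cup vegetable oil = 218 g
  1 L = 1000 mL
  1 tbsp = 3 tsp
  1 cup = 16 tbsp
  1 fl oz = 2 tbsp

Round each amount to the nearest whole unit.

Scaling factor: 20/3.
soy sauce: 600 mL × 20/3 ÷ 1000 mL/L = 4 L
vegetable oil: (2 tbsp + 2 tsp = 8/3 tbsp) × 20/3 ÷ 16 tbsp/cup × 218 g/cup ≈ 242 g
grated parmesan: 90 g × 20/3 ÷ 28.35 g/oz ≈ 21 oz
couscous: 2 tbsp × 20/3 ≈ 13 tbsp
white rice: 4 oz × 20/3 × 28.35 g/oz = 756 g
arborio rice: 125 g × 20/3 ÷ 28.35 g/oz ≈ 29 oz

soy sauce: 4 L; vegetable oil: 242 g; grated parmesan: 21 oz; couscous: 13 tbsp; white rice: 756 g; arborio rice: 29 oz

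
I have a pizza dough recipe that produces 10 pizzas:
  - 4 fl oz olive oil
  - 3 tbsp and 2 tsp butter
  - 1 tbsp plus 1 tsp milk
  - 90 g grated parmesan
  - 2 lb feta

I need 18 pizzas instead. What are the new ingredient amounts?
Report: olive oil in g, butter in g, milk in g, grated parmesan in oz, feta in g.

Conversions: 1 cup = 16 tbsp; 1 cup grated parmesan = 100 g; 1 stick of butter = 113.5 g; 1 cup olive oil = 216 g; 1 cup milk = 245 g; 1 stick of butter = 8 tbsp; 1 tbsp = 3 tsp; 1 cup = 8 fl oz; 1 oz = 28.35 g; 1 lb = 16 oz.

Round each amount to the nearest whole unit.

Scaling factor: 18/10 = 9/5 = 1.8.
olive oil: 4 fl oz × 9/5 ÷ 8 fl oz/cup × 216 g/cup ≈ 194 g
butter: (3 tbsp + 2 tsp = 11/3 tbsp) × 9/5 ÷ 8 tbsp/stick × 113.5 g/stick ≈ 94 g
milk: (1 tbsp + 1 tsp = 4/3 tbsp) × 9/5 ÷ 16 tbsp/cup × 245 g/cup ≈ 37 g
grated parmesan: 90 g × 9/5 ÷ 28.35 g/oz ≈ 6 oz
feta: 2 lb × 9/5 × 16 oz/lb × 28.35 g/oz ≈ 1633 g

olive oil: 194 g; butter: 94 g; milk: 37 g; grated parmesan: 6 oz; feta: 1633 g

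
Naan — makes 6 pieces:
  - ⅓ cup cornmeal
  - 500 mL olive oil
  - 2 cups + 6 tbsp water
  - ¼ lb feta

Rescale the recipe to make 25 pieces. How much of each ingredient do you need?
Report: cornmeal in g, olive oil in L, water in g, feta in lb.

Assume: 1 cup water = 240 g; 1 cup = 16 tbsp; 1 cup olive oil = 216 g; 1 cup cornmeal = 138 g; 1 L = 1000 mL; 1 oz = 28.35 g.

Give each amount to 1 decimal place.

Scaling factor: 25/6.
cornmeal: 1/3 cup × 25/6 × 138 g/cup ≈ 191.7 g
olive oil: 500 mL × 25/6 ÷ 1000 mL/L ≈ 2.1 L
water: (2 cup + 6 tbsp = 2.375 cup) × 25/6 × 240 g/cup = 2375.0 g
feta: 0.25 lb × 25/6 ≈ 1.0 lb

cornmeal: 191.7 g; olive oil: 2.1 L; water: 2375.0 g; feta: 1.0 lb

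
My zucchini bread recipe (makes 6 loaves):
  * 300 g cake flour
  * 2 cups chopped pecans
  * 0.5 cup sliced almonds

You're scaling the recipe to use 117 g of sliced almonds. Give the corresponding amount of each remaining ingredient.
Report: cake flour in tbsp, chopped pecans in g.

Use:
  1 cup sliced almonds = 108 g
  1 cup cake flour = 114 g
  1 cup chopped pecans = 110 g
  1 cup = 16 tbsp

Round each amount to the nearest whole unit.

cake flour: 91 tbsp; chopped pecans: 477 g

The original recipe has 54 g of sliced almonds, so the scaling factor is 117 ÷ 54 = 13/6.
cake flour: 300 g × 13/6 ÷ 114 g/cup × 16 tbsp/cup ≈ 91 tbsp
chopped pecans: 2 cup × 13/6 × 110 g/cup ≈ 477 g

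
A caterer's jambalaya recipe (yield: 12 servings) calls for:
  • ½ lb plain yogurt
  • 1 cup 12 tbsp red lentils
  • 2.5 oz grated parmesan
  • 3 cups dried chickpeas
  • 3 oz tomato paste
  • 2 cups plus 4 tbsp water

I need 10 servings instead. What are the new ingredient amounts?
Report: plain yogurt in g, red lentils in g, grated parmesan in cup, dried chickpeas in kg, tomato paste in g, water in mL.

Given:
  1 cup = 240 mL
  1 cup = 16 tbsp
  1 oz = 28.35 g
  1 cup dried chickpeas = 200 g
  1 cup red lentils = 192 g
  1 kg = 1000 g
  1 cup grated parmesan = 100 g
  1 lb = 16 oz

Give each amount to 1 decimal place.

Scaling factor: 10/12 = 5/6.
plain yogurt: 0.5 lb × 5/6 × 16 oz/lb × 28.35 g/oz = 189.0 g
red lentils: (1 cup + 12 tbsp = 1.75 cup) × 5/6 × 192 g/cup = 280.0 g
grated parmesan: 2.5 oz × 5/6 × 28.35 g/oz ÷ 100 g/cup ≈ 0.6 cup
dried chickpeas: 3 cup × 5/6 × 200 g/cup ÷ 1000 g/kg = 0.5 kg
tomato paste: 3 oz × 5/6 × 28.35 g/oz ≈ 70.9 g
water: (2 cup + 4 tbsp = 2.25 cup) × 5/6 × 240 mL/cup = 450.0 mL

plain yogurt: 189.0 g; red lentils: 280.0 g; grated parmesan: 0.6 cup; dried chickpeas: 0.5 kg; tomato paste: 70.9 g; water: 450.0 mL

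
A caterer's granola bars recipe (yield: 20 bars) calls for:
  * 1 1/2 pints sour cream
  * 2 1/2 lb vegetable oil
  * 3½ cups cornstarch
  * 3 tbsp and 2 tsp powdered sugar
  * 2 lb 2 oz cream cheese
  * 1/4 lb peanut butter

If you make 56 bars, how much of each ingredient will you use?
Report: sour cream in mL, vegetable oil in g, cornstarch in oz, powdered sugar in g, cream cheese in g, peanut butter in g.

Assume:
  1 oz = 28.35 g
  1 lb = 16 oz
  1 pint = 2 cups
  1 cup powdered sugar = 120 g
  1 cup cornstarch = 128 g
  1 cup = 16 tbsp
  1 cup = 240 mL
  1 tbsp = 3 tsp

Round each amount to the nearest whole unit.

sour cream: 2016 mL; vegetable oil: 3175 g; cornstarch: 44 oz; powdered sugar: 77 g; cream cheese: 2699 g; peanut butter: 318 g

Scaling factor: 56/20 = 14/5 = 2.8.
sour cream: 1.5 pint × 14/5 × 2 cup/pint × 240 mL/cup = 2016 mL
vegetable oil: 2.5 lb × 14/5 × 16 oz/lb × 28.35 g/oz ≈ 3175 g
cornstarch: 3.5 cup × 14/5 × 128 g/cup ÷ 28.35 g/oz ≈ 44 oz
powdered sugar: (3 tbsp + 2 tsp = 11/3 tbsp) × 14/5 ÷ 16 tbsp/cup × 120 g/cup = 77 g
cream cheese: (2 lb + 2 oz = 2.125 lb) × 14/5 × 16 oz/lb × 28.35 g/oz ≈ 2699 g
peanut butter: 0.25 lb × 14/5 × 16 oz/lb × 28.35 g/oz ≈ 318 g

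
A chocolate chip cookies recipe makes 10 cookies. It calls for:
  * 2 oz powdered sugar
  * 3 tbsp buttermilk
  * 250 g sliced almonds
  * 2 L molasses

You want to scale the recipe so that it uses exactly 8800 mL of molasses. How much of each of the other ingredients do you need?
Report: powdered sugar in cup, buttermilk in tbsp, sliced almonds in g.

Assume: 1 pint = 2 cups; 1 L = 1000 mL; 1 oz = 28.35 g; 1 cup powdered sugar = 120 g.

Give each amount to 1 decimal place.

The original recipe has 2000 mL of molasses, so the scaling factor is 8800 ÷ 2000 = 22/5 = 4.4.
powdered sugar: 2 oz × 22/5 × 28.35 g/oz ÷ 120 g/cup ≈ 2.1 cup
buttermilk: 3 tbsp × 22/5 = 13.2 tbsp
sliced almonds: 250 g × 22/5 = 1100.0 g

powdered sugar: 2.1 cup; buttermilk: 13.2 tbsp; sliced almonds: 1100.0 g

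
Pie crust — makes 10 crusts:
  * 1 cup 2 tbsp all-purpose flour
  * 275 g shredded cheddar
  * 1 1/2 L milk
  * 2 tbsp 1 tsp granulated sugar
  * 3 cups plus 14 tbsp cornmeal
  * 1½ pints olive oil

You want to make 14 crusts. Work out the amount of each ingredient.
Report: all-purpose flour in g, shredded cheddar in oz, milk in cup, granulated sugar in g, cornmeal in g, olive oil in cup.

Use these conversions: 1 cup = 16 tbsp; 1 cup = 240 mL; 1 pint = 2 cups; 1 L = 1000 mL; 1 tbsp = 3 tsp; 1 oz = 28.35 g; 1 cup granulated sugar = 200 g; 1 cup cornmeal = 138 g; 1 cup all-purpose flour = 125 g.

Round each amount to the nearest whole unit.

Scaling factor: 14/10 = 7/5 = 1.4.
all-purpose flour: (1 cup + 2 tbsp = 1.125 cup) × 7/5 × 125 g/cup ≈ 197 g
shredded cheddar: 275 g × 7/5 ÷ 28.35 g/oz ≈ 14 oz
milk: 1.5 L × 7/5 × 1000 mL/L ÷ 240 mL/cup ≈ 9 cup
granulated sugar: (2 tbsp + 1 tsp = 7/3 tbsp) × 7/5 ÷ 16 tbsp/cup × 200 g/cup ≈ 41 g
cornmeal: (3 cup + 14 tbsp = 3.875 cup) × 7/5 × 138 g/cup ≈ 749 g
olive oil: 1.5 pint × 7/5 × 2 cup/pint ≈ 4 cup

all-purpose flour: 197 g; shredded cheddar: 14 oz; milk: 9 cup; granulated sugar: 41 g; cornmeal: 749 g; olive oil: 4 cup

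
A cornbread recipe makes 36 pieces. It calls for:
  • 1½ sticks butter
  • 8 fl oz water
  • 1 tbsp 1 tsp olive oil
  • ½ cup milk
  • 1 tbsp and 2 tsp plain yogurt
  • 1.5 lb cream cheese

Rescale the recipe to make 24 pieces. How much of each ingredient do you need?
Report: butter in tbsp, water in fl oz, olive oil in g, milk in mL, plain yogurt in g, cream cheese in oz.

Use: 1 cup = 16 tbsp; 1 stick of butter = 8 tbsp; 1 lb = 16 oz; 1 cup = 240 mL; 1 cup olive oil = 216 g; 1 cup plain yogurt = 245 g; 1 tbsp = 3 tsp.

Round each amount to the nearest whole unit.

Scaling factor: 24/36 = 2/3.
butter: 1.5 stick × 2/3 × 8 tbsp/stick = 8 tbsp
water: 8 fl oz × 2/3 ≈ 5 fl oz
olive oil: (1 tbsp + 1 tsp = 4/3 tbsp) × 2/3 ÷ 16 tbsp/cup × 216 g/cup = 12 g
milk: 0.5 cup × 2/3 × 240 mL/cup = 80 mL
plain yogurt: (1 tbsp + 2 tsp = 5/3 tbsp) × 2/3 ÷ 16 tbsp/cup × 245 g/cup ≈ 17 g
cream cheese: 1.5 lb × 2/3 × 16 oz/lb = 16 oz

butter: 8 tbsp; water: 5 fl oz; olive oil: 12 g; milk: 80 mL; plain yogurt: 17 g; cream cheese: 16 oz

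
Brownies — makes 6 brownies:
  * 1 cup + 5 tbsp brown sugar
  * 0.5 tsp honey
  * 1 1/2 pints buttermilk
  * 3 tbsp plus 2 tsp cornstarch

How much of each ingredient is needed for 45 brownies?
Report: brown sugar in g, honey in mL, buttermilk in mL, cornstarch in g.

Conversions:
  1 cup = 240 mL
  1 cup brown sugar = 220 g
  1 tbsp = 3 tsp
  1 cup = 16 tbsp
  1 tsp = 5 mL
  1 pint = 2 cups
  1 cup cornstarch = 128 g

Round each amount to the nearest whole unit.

brown sugar: 2166 g; honey: 19 mL; buttermilk: 5400 mL; cornstarch: 220 g

Scaling factor: 45/6 = 15/2 = 7.5.
brown sugar: (1 cup + 5 tbsp = 1.3125 cup) × 15/2 × 220 g/cup ≈ 2166 g
honey: 0.5 tsp × 15/2 × 5 mL/tsp ≈ 19 mL
buttermilk: 1.5 pint × 15/2 × 2 cup/pint × 240 mL/cup = 5400 mL
cornstarch: (3 tbsp + 2 tsp = 11/3 tbsp) × 15/2 ÷ 16 tbsp/cup × 128 g/cup = 220 g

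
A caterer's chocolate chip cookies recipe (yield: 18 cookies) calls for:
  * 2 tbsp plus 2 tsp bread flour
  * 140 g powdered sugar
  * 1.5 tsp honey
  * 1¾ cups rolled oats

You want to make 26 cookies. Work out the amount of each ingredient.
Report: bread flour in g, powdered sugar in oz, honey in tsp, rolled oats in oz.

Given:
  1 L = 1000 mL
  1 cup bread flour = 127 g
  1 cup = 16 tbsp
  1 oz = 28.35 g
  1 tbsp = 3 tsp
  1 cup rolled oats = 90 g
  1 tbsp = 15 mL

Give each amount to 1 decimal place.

bread flour: 30.6 g; powdered sugar: 7.1 oz; honey: 2.2 tsp; rolled oats: 8.0 oz

Scaling factor: 26/18 = 13/9.
bread flour: (2 tbsp + 2 tsp = 8/3 tbsp) × 13/9 ÷ 16 tbsp/cup × 127 g/cup ≈ 30.6 g
powdered sugar: 140 g × 13/9 ÷ 28.35 g/oz ≈ 7.1 oz
honey: 1.5 tsp × 13/9 ≈ 2.2 tsp
rolled oats: 1.75 cup × 13/9 × 90 g/cup ÷ 28.35 g/oz ≈ 8.0 oz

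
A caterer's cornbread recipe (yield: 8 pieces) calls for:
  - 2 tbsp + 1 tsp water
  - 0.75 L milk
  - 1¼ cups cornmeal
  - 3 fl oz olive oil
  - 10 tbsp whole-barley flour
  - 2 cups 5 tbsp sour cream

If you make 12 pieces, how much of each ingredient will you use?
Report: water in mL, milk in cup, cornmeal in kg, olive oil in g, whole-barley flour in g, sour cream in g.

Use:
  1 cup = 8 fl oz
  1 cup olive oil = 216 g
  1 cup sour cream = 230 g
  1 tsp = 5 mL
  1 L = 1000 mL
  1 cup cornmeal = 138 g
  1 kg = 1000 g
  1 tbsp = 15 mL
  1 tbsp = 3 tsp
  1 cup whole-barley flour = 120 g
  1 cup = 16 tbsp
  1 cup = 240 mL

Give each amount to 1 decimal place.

water: 52.5 mL; milk: 4.7 cup; cornmeal: 0.3 kg; olive oil: 121.5 g; whole-barley flour: 112.5 g; sour cream: 797.8 g

Scaling factor: 12/8 = 3/2 = 1.5.
water: (2 tbsp + 1 tsp = 7/3 tbsp) × 3/2 × 15 mL/tbsp = 52.5 mL
milk: 0.75 L × 3/2 × 1000 mL/L ÷ 240 mL/cup ≈ 4.7 cup
cornmeal: 1.25 cup × 3/2 × 138 g/cup ÷ 1000 g/kg ≈ 0.3 kg
olive oil: 3 fl oz × 3/2 ÷ 8 fl oz/cup × 216 g/cup = 121.5 g
whole-barley flour: 10 tbsp × 3/2 ÷ 16 tbsp/cup × 120 g/cup = 112.5 g
sour cream: (2 cup + 5 tbsp = 2.3125 cup) × 3/2 × 230 g/cup ≈ 797.8 g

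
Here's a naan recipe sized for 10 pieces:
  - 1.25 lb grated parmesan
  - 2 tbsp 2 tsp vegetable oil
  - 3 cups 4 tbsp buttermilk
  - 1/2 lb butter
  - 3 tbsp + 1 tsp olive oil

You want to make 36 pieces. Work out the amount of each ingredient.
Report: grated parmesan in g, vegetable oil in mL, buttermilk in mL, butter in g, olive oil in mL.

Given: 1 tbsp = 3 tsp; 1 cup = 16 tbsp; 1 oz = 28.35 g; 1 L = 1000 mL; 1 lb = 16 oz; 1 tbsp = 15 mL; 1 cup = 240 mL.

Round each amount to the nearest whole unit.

grated parmesan: 2041 g; vegetable oil: 144 mL; buttermilk: 2808 mL; butter: 816 g; olive oil: 180 mL

Scaling factor: 36/10 = 18/5 = 3.6.
grated parmesan: 1.25 lb × 18/5 × 16 oz/lb × 28.35 g/oz ≈ 2041 g
vegetable oil: (2 tbsp + 2 tsp = 8/3 tbsp) × 18/5 × 15 mL/tbsp = 144 mL
buttermilk: (3 cup + 4 tbsp = 3.25 cup) × 18/5 × 240 mL/cup = 2808 mL
butter: 0.5 lb × 18/5 × 16 oz/lb × 28.35 g/oz ≈ 816 g
olive oil: (3 tbsp + 1 tsp = 10/3 tbsp) × 18/5 × 15 mL/tbsp = 180 mL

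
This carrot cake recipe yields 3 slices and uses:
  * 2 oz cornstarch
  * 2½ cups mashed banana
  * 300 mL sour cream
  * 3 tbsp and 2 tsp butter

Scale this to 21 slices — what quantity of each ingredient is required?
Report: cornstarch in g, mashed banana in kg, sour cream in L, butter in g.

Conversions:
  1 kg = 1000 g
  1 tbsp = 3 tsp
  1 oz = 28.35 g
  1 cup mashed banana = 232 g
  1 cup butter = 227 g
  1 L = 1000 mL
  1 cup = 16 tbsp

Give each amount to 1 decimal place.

Scaling factor: 21/3 = 7.
cornstarch: 2 oz × 7 × 28.35 g/oz = 396.9 g
mashed banana: 2.5 cup × 7 × 232 g/cup ÷ 1000 g/kg ≈ 4.1 kg
sour cream: 300 mL × 7 ÷ 1000 mL/L = 2.1 L
butter: (3 tbsp + 2 tsp = 11/3 tbsp) × 7 ÷ 16 tbsp/cup × 227 g/cup ≈ 364.1 g

cornstarch: 396.9 g; mashed banana: 4.1 kg; sour cream: 2.1 L; butter: 364.1 g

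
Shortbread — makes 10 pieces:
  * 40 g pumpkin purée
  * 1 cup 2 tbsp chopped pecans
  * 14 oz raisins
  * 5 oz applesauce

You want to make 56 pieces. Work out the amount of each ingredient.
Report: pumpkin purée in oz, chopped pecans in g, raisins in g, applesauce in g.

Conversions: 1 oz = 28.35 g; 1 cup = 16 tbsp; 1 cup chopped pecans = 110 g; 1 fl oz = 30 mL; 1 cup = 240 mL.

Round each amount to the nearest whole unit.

Scaling factor: 56/10 = 28/5 = 5.6.
pumpkin purée: 40 g × 28/5 ÷ 28.35 g/oz ≈ 8 oz
chopped pecans: (1 cup + 2 tbsp = 1.125 cup) × 28/5 × 110 g/cup = 693 g
raisins: 14 oz × 28/5 × 28.35 g/oz ≈ 2223 g
applesauce: 5 oz × 28/5 × 28.35 g/oz ≈ 794 g

pumpkin purée: 8 oz; chopped pecans: 693 g; raisins: 2223 g; applesauce: 794 g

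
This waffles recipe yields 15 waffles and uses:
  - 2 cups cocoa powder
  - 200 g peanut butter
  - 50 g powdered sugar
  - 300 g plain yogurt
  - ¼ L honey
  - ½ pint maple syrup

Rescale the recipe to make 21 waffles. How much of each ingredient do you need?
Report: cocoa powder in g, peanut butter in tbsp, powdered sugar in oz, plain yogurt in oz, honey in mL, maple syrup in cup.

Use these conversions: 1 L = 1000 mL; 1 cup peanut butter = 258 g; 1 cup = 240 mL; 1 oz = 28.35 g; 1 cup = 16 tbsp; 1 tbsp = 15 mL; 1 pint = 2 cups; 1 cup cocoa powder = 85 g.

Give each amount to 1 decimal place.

Scaling factor: 21/15 = 7/5 = 1.4.
cocoa powder: 2 cup × 7/5 × 85 g/cup = 238.0 g
peanut butter: 200 g × 7/5 ÷ 258 g/cup × 16 tbsp/cup ≈ 17.4 tbsp
powdered sugar: 50 g × 7/5 ÷ 28.35 g/oz ≈ 2.5 oz
plain yogurt: 300 g × 7/5 ÷ 28.35 g/oz ≈ 14.8 oz
honey: 0.25 L × 7/5 × 1000 mL/L = 350.0 mL
maple syrup: 0.5 pint × 7/5 × 2 cup/pint = 1.4 cup

cocoa powder: 238.0 g; peanut butter: 17.4 tbsp; powdered sugar: 2.5 oz; plain yogurt: 14.8 oz; honey: 350.0 mL; maple syrup: 1.4 cup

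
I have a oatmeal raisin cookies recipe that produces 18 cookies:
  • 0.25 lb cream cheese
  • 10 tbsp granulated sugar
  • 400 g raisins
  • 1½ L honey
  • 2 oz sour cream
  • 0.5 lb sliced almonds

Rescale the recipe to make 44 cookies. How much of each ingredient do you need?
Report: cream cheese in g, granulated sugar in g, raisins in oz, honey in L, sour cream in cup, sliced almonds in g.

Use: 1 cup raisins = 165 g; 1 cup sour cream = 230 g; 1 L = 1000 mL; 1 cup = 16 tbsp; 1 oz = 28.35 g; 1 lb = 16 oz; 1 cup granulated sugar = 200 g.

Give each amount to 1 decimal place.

cream cheese: 277.2 g; granulated sugar: 305.6 g; raisins: 34.5 oz; honey: 3.7 L; sour cream: 0.6 cup; sliced almonds: 554.4 g

Scaling factor: 44/18 = 22/9.
cream cheese: 0.25 lb × 22/9 × 16 oz/lb × 28.35 g/oz = 277.2 g
granulated sugar: 10 tbsp × 22/9 ÷ 16 tbsp/cup × 200 g/cup ≈ 305.6 g
raisins: 400 g × 22/9 ÷ 28.35 g/oz ≈ 34.5 oz
honey: 1.5 L × 22/9 ≈ 3.7 L
sour cream: 2 oz × 22/9 × 28.35 g/oz ÷ 230 g/cup ≈ 0.6 cup
sliced almonds: 0.5 lb × 22/9 × 16 oz/lb × 28.35 g/oz = 554.4 g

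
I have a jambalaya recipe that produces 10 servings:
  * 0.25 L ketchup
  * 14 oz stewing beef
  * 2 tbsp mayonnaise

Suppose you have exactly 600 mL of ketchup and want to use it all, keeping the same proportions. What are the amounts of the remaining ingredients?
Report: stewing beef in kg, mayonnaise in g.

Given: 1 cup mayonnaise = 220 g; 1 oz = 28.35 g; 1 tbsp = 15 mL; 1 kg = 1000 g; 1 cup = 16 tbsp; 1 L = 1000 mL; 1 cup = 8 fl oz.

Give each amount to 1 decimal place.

stewing beef: 1.0 kg; mayonnaise: 66.0 g

The original recipe has 250 mL of ketchup, so the scaling factor is 600 ÷ 250 = 12/5 = 2.4.
stewing beef: 14 oz × 12/5 × 28.35 g/oz ÷ 1000 g/kg ≈ 1.0 kg
mayonnaise: 2 tbsp × 12/5 ÷ 16 tbsp/cup × 220 g/cup = 66.0 g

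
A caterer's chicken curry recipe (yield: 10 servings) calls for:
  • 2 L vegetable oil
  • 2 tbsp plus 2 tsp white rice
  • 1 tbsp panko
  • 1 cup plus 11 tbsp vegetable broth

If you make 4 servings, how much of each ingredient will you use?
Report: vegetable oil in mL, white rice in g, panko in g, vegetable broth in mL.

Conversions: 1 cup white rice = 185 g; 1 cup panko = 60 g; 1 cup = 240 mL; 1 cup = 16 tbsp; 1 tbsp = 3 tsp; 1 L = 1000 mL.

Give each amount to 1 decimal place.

Scaling factor: 4/10 = 2/5 = 0.4.
vegetable oil: 2 L × 2/5 × 1000 mL/L = 800.0 mL
white rice: (2 tbsp + 2 tsp = 8/3 tbsp) × 2/5 ÷ 16 tbsp/cup × 185 g/cup ≈ 12.3 g
panko: 1 tbsp × 2/5 ÷ 16 tbsp/cup × 60 g/cup = 1.5 g
vegetable broth: (1 cup + 11 tbsp = 1.6875 cup) × 2/5 × 240 mL/cup = 162.0 mL

vegetable oil: 800.0 mL; white rice: 12.3 g; panko: 1.5 g; vegetable broth: 162.0 mL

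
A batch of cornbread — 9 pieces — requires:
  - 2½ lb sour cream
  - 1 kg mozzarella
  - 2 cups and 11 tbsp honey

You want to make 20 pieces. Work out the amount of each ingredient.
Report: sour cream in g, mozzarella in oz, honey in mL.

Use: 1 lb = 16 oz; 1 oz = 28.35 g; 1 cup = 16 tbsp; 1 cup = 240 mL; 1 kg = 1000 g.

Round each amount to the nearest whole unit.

Scaling factor: 20/9.
sour cream: 2.5 lb × 20/9 × 16 oz/lb × 28.35 g/oz = 2520 g
mozzarella: 1 kg × 20/9 × 1000 g/kg ÷ 28.35 g/oz ≈ 78 oz
honey: (2 cup + 11 tbsp = 2.6875 cup) × 20/9 × 240 mL/cup ≈ 1433 mL

sour cream: 2520 g; mozzarella: 78 oz; honey: 1433 mL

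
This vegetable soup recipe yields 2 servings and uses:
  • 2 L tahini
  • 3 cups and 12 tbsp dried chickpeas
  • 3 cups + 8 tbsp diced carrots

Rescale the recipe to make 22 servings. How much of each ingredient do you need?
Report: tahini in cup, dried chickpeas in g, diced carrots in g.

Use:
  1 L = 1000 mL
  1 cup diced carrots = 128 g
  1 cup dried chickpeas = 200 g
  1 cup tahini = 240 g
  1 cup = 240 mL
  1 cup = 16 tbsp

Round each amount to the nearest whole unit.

tahini: 92 cup; dried chickpeas: 8250 g; diced carrots: 4928 g

Scaling factor: 22/2 = 11.
tahini: 2 L × 11 × 1000 mL/L ÷ 240 mL/cup ≈ 92 cup
dried chickpeas: (3 cup + 12 tbsp = 3.75 cup) × 11 × 200 g/cup = 8250 g
diced carrots: (3 cup + 8 tbsp = 3.5 cup) × 11 × 128 g/cup = 4928 g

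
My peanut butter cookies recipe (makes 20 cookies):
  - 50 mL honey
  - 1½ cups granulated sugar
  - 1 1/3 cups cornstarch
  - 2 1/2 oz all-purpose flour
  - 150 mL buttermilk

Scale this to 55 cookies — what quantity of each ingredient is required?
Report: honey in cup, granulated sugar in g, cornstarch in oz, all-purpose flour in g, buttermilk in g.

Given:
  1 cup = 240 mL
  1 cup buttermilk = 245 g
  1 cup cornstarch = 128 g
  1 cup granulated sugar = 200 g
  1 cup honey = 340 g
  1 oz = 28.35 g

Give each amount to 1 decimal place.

honey: 0.6 cup; granulated sugar: 825.0 g; cornstarch: 16.6 oz; all-purpose flour: 194.9 g; buttermilk: 421.1 g

Scaling factor: 55/20 = 11/4 = 2.75.
honey: 50 mL × 11/4 ÷ 240 mL/cup ≈ 0.6 cup
granulated sugar: 1.5 cup × 11/4 × 200 g/cup = 825.0 g
cornstarch: 4/3 cup × 11/4 × 128 g/cup ÷ 28.35 g/oz ≈ 16.6 oz
all-purpose flour: 2.5 oz × 11/4 × 28.35 g/oz ≈ 194.9 g
buttermilk: 150 mL × 11/4 ÷ 240 mL/cup × 245 g/cup ≈ 421.1 g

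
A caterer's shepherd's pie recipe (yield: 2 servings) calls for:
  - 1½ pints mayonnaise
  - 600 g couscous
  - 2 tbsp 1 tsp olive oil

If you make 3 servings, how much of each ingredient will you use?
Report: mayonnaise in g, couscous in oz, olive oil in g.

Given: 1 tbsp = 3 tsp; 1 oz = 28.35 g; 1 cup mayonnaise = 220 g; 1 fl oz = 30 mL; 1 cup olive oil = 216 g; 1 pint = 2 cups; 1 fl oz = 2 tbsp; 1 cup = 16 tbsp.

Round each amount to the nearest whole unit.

Scaling factor: 3/2 = 1.5.
mayonnaise: 1.5 pint × 3/2 × 2 cup/pint × 220 g/cup = 990 g
couscous: 600 g × 3/2 ÷ 28.35 g/oz ≈ 32 oz
olive oil: (2 tbsp + 1 tsp = 7/3 tbsp) × 3/2 ÷ 16 tbsp/cup × 216 g/cup ≈ 47 g

mayonnaise: 990 g; couscous: 32 oz; olive oil: 47 g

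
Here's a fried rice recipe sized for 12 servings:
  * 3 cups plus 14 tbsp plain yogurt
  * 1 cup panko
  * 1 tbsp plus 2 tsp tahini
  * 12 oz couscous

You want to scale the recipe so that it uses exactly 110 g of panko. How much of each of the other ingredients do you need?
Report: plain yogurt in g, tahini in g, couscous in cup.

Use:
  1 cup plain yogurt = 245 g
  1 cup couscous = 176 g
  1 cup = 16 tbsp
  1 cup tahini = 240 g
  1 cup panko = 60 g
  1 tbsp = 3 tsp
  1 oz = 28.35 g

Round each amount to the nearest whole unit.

The original recipe has 60 g of panko, so the scaling factor is 110 ÷ 60 = 11/6.
plain yogurt: (3 cup + 14 tbsp = 3.875 cup) × 11/6 × 245 g/cup ≈ 1741 g
tahini: (1 tbsp + 2 tsp = 5/3 tbsp) × 11/6 ÷ 16 tbsp/cup × 240 g/cup ≈ 46 g
couscous: 12 oz × 11/6 × 28.35 g/oz ÷ 176 g/cup ≈ 4 cup

plain yogurt: 1741 g; tahini: 46 g; couscous: 4 cup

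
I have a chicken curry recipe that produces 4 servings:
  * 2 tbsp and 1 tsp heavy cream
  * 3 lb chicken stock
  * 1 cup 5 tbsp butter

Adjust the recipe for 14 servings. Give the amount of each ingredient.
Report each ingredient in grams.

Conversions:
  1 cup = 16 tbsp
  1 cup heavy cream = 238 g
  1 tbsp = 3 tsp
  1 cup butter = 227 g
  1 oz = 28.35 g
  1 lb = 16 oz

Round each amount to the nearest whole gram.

Scaling factor: 14/4 = 7/2 = 3.5.
heavy cream: (2 tbsp + 1 tsp = 7/3 tbsp) × 7/2 ÷ 16 tbsp/cup × 238 g/cup ≈ 121 g
chicken stock: 3 lb × 7/2 × 16 oz/lb × 28.35 g/oz ≈ 4763 g
butter: (1 cup + 5 tbsp = 1.3125 cup) × 7/2 × 227 g/cup ≈ 1043 g

heavy cream: 121 g; chicken stock: 4763 g; butter: 1043 g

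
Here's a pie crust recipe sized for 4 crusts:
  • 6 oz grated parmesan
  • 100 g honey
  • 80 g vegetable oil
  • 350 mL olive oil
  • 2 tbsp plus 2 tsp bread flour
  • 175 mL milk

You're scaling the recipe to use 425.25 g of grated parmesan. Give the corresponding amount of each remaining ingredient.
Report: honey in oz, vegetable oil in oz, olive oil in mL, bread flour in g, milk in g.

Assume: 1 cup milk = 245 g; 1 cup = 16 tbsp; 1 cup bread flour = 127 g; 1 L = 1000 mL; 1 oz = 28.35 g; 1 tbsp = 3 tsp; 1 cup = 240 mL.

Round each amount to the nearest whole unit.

The original recipe has 170.1 g of grated parmesan, so the scaling factor is 425.25 ÷ 170.1 = 5/2 = 2.5.
honey: 100 g × 5/2 ÷ 28.35 g/oz ≈ 9 oz
vegetable oil: 80 g × 5/2 ÷ 28.35 g/oz ≈ 7 oz
olive oil: 350 mL × 5/2 = 875 mL
bread flour: (2 tbsp + 2 tsp = 8/3 tbsp) × 5/2 ÷ 16 tbsp/cup × 127 g/cup ≈ 53 g
milk: 175 mL × 5/2 ÷ 240 mL/cup × 245 g/cup ≈ 447 g

honey: 9 oz; vegetable oil: 7 oz; olive oil: 875 mL; bread flour: 53 g; milk: 447 g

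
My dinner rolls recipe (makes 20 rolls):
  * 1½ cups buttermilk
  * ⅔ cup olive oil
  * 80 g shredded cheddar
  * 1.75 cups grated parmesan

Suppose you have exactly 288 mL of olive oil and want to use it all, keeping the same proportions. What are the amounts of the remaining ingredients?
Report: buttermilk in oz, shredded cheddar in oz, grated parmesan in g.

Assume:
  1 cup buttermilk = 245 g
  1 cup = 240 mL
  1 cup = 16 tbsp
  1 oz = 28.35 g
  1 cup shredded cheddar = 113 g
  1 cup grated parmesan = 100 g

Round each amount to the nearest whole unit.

The original recipe has 160 mL of olive oil, so the scaling factor is 288 ÷ 160 = 9/5 = 1.8.
buttermilk: 1.5 cup × 9/5 × 245 g/cup ÷ 28.35 g/oz ≈ 23 oz
shredded cheddar: 80 g × 9/5 ÷ 28.35 g/oz ≈ 5 oz
grated parmesan: 1.75 cup × 9/5 × 100 g/cup = 315 g

buttermilk: 23 oz; shredded cheddar: 5 oz; grated parmesan: 315 g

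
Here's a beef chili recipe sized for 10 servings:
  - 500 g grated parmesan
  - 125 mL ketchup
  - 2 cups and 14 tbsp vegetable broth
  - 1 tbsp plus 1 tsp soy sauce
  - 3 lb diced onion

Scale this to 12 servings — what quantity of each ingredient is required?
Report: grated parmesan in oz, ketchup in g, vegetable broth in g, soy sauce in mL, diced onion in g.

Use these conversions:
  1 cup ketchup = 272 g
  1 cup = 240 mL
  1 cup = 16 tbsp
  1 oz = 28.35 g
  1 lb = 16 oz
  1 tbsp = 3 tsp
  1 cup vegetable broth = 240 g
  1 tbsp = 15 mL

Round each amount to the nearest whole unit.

grated parmesan: 21 oz; ketchup: 170 g; vegetable broth: 828 g; soy sauce: 24 mL; diced onion: 1633 g

Scaling factor: 12/10 = 6/5 = 1.2.
grated parmesan: 500 g × 6/5 ÷ 28.35 g/oz ≈ 21 oz
ketchup: 125 mL × 6/5 ÷ 240 mL/cup × 272 g/cup = 170 g
vegetable broth: (2 cup + 14 tbsp = 2.875 cup) × 6/5 × 240 g/cup = 828 g
soy sauce: (1 tbsp + 1 tsp = 4/3 tbsp) × 6/5 × 15 mL/tbsp = 24 mL
diced onion: 3 lb × 6/5 × 16 oz/lb × 28.35 g/oz ≈ 1633 g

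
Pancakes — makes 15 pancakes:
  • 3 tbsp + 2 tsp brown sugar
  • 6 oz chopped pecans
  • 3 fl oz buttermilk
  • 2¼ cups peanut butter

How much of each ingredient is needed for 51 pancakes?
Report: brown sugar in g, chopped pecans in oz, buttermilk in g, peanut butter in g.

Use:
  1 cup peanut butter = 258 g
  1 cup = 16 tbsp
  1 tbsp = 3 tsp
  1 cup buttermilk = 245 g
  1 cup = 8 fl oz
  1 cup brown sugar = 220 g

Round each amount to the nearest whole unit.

brown sugar: 171 g; chopped pecans: 20 oz; buttermilk: 312 g; peanut butter: 1974 g

Scaling factor: 51/15 = 17/5 = 3.4.
brown sugar: (3 tbsp + 2 tsp = 11/3 tbsp) × 17/5 ÷ 16 tbsp/cup × 220 g/cup ≈ 171 g
chopped pecans: 6 oz × 17/5 ≈ 20 oz
buttermilk: 3 fl oz × 17/5 ÷ 8 fl oz/cup × 245 g/cup ≈ 312 g
peanut butter: 2.25 cup × 17/5 × 258 g/cup ≈ 1974 g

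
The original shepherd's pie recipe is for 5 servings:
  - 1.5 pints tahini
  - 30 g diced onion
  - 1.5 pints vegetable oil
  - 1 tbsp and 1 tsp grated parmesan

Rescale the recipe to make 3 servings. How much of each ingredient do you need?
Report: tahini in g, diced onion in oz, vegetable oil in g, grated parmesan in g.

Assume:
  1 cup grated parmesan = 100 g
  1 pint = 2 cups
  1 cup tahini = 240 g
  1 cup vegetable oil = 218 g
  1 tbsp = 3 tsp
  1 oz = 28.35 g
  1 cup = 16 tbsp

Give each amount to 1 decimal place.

tahini: 432.0 g; diced onion: 0.6 oz; vegetable oil: 392.4 g; grated parmesan: 5.0 g

Scaling factor: 3/5 = 0.6.
tahini: 1.5 pint × 3/5 × 2 cup/pint × 240 g/cup = 432.0 g
diced onion: 30 g × 3/5 ÷ 28.35 g/oz ≈ 0.6 oz
vegetable oil: 1.5 pint × 3/5 × 2 cup/pint × 218 g/cup = 392.4 g
grated parmesan: (1 tbsp + 1 tsp = 4/3 tbsp) × 3/5 ÷ 16 tbsp/cup × 100 g/cup = 5.0 g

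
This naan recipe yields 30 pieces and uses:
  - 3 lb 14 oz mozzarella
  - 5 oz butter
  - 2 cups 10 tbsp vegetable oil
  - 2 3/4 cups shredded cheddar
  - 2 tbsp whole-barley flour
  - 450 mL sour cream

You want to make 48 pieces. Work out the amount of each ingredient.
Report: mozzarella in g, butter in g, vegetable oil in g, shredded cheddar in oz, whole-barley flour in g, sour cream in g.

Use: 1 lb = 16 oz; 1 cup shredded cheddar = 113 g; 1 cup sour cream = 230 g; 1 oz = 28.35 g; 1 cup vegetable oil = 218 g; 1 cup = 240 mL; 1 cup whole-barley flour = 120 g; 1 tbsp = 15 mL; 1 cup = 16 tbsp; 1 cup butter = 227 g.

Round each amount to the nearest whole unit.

mozzarella: 2812 g; butter: 227 g; vegetable oil: 916 g; shredded cheddar: 18 oz; whole-barley flour: 24 g; sour cream: 690 g

Scaling factor: 48/30 = 8/5 = 1.6.
mozzarella: (3 lb + 14 oz = 3.875 lb) × 8/5 × 16 oz/lb × 28.35 g/oz ≈ 2812 g
butter: 5 oz × 8/5 × 28.35 g/oz ≈ 227 g
vegetable oil: (2 cup + 10 tbsp = 2.625 cup) × 8/5 × 218 g/cup ≈ 916 g
shredded cheddar: 2.75 cup × 8/5 × 113 g/cup ÷ 28.35 g/oz ≈ 18 oz
whole-barley flour: 2 tbsp × 8/5 ÷ 16 tbsp/cup × 120 g/cup = 24 g
sour cream: 450 mL × 8/5 ÷ 240 mL/cup × 230 g/cup = 690 g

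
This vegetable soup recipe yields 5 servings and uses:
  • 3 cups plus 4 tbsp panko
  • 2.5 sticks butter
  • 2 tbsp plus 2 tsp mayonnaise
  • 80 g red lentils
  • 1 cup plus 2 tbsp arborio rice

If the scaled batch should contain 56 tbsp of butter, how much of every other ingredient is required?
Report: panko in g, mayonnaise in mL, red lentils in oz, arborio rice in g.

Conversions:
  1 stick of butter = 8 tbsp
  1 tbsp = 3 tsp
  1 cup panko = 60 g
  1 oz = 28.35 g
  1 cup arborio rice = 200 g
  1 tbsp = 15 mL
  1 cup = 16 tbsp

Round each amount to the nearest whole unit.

panko: 546 g; mayonnaise: 112 mL; red lentils: 8 oz; arborio rice: 630 g

The original recipe has 20 tbsp of butter, so the scaling factor is 56 ÷ 20 = 14/5 = 2.8.
panko: (3 cup + 4 tbsp = 3.25 cup) × 14/5 × 60 g/cup = 546 g
mayonnaise: (2 tbsp + 2 tsp = 8/3 tbsp) × 14/5 × 15 mL/tbsp = 112 mL
red lentils: 80 g × 14/5 ÷ 28.35 g/oz ≈ 8 oz
arborio rice: (1 cup + 2 tbsp = 1.125 cup) × 14/5 × 200 g/cup = 630 g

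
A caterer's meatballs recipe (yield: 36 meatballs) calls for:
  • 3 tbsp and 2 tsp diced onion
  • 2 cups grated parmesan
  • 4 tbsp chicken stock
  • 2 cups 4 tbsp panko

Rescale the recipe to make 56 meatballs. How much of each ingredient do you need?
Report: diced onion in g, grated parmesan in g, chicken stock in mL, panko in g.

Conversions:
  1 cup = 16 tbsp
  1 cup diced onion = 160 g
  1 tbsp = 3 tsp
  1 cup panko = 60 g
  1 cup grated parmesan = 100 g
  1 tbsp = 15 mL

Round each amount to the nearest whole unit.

diced onion: 57 g; grated parmesan: 311 g; chicken stock: 93 mL; panko: 210 g

Scaling factor: 56/36 = 14/9.
diced onion: (3 tbsp + 2 tsp = 11/3 tbsp) × 14/9 ÷ 16 tbsp/cup × 160 g/cup ≈ 57 g
grated parmesan: 2 cup × 14/9 × 100 g/cup ≈ 311 g
chicken stock: 4 tbsp × 14/9 × 15 mL/tbsp ≈ 93 mL
panko: (2 cup + 4 tbsp = 2.25 cup) × 14/9 × 60 g/cup = 210 g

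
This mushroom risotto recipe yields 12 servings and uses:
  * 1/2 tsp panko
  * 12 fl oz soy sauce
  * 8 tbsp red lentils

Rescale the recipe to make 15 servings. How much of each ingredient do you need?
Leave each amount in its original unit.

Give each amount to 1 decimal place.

Scaling factor: 15/12 = 5/4 = 1.25.
panko: 0.5 tsp × 5/4 ≈ 0.6 tsp
soy sauce: 12 fl oz × 5/4 = 15.0 fl oz
red lentils: 8 tbsp × 5/4 = 10.0 tbsp

panko: 0.6 tsp; soy sauce: 15.0 fl oz; red lentils: 10.0 tbsp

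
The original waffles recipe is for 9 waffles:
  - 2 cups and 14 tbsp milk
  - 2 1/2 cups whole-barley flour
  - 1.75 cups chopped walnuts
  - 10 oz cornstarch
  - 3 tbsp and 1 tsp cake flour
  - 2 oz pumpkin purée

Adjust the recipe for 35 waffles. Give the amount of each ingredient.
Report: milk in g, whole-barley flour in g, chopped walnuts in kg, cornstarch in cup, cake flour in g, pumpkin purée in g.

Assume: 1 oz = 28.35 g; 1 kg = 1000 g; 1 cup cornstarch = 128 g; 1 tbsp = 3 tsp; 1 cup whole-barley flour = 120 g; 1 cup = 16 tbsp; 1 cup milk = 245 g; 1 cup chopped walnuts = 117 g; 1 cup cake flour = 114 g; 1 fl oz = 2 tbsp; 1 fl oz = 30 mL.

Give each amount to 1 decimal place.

milk: 2739.2 g; whole-barley flour: 1166.7 g; chopped walnuts: 0.8 kg; cornstarch: 8.6 cup; cake flour: 92.4 g; pumpkin purée: 220.5 g

Scaling factor: 35/9.
milk: (2 cup + 14 tbsp = 2.875 cup) × 35/9 × 245 g/cup ≈ 2739.2 g
whole-barley flour: 2.5 cup × 35/9 × 120 g/cup ≈ 1166.7 g
chopped walnuts: 1.75 cup × 35/9 × 117 g/cup ÷ 1000 g/kg ≈ 0.8 kg
cornstarch: 10 oz × 35/9 × 28.35 g/oz ÷ 128 g/cup ≈ 8.6 cup
cake flour: (3 tbsp + 1 tsp = 10/3 tbsp) × 35/9 ÷ 16 tbsp/cup × 114 g/cup ≈ 92.4 g
pumpkin purée: 2 oz × 35/9 × 28.35 g/oz = 220.5 g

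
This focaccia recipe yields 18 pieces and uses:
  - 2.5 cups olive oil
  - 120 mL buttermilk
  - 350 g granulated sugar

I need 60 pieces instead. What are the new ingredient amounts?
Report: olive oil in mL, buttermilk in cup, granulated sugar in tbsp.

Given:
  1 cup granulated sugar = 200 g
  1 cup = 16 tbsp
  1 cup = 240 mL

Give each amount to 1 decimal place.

Scaling factor: 60/18 = 10/3.
olive oil: 2.5 cup × 10/3 × 240 mL/cup = 2000.0 mL
buttermilk: 120 mL × 10/3 ÷ 240 mL/cup ≈ 1.7 cup
granulated sugar: 350 g × 10/3 ÷ 200 g/cup × 16 tbsp/cup ≈ 93.3 tbsp

olive oil: 2000.0 mL; buttermilk: 1.7 cup; granulated sugar: 93.3 tbsp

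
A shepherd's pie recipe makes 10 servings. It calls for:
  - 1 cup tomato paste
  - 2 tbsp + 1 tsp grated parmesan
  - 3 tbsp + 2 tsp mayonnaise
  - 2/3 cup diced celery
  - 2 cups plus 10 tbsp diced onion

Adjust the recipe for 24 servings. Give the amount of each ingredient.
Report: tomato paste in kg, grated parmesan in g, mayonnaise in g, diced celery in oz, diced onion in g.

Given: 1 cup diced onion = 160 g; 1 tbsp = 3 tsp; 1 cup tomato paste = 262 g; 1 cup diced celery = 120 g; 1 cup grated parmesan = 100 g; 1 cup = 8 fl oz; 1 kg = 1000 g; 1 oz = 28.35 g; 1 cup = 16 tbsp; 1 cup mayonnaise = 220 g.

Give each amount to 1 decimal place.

tomato paste: 0.6 kg; grated parmesan: 35.0 g; mayonnaise: 121.0 g; diced celery: 6.8 oz; diced onion: 1008.0 g

Scaling factor: 24/10 = 12/5 = 2.4.
tomato paste: 1 cup × 12/5 × 262 g/cup ÷ 1000 g/kg ≈ 0.6 kg
grated parmesan: (2 tbsp + 1 tsp = 7/3 tbsp) × 12/5 ÷ 16 tbsp/cup × 100 g/cup = 35.0 g
mayonnaise: (3 tbsp + 2 tsp = 11/3 tbsp) × 12/5 ÷ 16 tbsp/cup × 220 g/cup = 121.0 g
diced celery: 2/3 cup × 12/5 × 120 g/cup ÷ 28.35 g/oz ≈ 6.8 oz
diced onion: (2 cup + 10 tbsp = 2.625 cup) × 12/5 × 160 g/cup = 1008.0 g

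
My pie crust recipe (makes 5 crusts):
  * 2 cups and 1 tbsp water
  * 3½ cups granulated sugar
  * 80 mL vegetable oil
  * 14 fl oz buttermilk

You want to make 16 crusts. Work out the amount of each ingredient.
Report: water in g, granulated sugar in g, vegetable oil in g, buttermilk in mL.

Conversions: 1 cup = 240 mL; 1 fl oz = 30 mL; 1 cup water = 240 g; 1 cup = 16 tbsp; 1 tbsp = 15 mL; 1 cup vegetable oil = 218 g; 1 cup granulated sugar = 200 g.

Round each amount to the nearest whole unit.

Scaling factor: 16/5 = 3.2.
water: (2 cup + 1 tbsp = 2.0625 cup) × 16/5 × 240 g/cup = 1584 g
granulated sugar: 3.5 cup × 16/5 × 200 g/cup = 2240 g
vegetable oil: 80 mL × 16/5 ÷ 240 mL/cup × 218 g/cup ≈ 233 g
buttermilk: 14 fl oz × 16/5 × 30 mL/fl oz = 1344 mL

water: 1584 g; granulated sugar: 2240 g; vegetable oil: 233 g; buttermilk: 1344 mL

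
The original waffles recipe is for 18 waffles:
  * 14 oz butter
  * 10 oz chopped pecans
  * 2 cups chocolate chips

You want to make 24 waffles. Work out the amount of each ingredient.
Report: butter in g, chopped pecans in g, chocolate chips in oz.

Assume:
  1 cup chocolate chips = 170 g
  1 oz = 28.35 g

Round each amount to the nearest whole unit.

butter: 529 g; chopped pecans: 378 g; chocolate chips: 16 oz

Scaling factor: 24/18 = 4/3.
butter: 14 oz × 4/3 × 28.35 g/oz ≈ 529 g
chopped pecans: 10 oz × 4/3 × 28.35 g/oz = 378 g
chocolate chips: 2 cup × 4/3 × 170 g/cup ÷ 28.35 g/oz ≈ 16 oz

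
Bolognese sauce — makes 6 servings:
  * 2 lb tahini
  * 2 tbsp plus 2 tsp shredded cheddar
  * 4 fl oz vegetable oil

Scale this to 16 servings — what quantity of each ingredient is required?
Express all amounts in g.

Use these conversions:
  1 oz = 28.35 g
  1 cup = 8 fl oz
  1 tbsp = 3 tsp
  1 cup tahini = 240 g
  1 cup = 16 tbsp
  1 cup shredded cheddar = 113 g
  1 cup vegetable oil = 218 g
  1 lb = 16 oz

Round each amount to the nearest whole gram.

Scaling factor: 16/6 = 8/3.
tahini: 2 lb × 8/3 × 16 oz/lb × 28.35 g/oz ≈ 2419 g
shredded cheddar: (2 tbsp + 2 tsp = 8/3 tbsp) × 8/3 ÷ 16 tbsp/cup × 113 g/cup ≈ 50 g
vegetable oil: 4 fl oz × 8/3 ÷ 8 fl oz/cup × 218 g/cup ≈ 291 g

tahini: 2419 g; shredded cheddar: 50 g; vegetable oil: 291 g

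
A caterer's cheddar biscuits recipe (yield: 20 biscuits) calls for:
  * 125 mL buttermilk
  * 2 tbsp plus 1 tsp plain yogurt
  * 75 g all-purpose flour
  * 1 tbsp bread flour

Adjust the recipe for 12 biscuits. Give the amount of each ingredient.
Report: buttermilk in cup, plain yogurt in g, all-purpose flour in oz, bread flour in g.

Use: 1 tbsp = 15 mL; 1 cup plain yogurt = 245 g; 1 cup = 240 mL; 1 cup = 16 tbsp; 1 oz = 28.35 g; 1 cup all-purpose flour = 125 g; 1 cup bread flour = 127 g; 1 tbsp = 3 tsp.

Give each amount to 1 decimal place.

Scaling factor: 12/20 = 3/5 = 0.6.
buttermilk: 125 mL × 3/5 ÷ 240 mL/cup ≈ 0.3 cup
plain yogurt: (2 tbsp + 1 tsp = 7/3 tbsp) × 3/5 ÷ 16 tbsp/cup × 245 g/cup ≈ 21.4 g
all-purpose flour: 75 g × 3/5 ÷ 28.35 g/oz ≈ 1.6 oz
bread flour: 1 tbsp × 3/5 ÷ 16 tbsp/cup × 127 g/cup ≈ 4.8 g

buttermilk: 0.3 cup; plain yogurt: 21.4 g; all-purpose flour: 1.6 oz; bread flour: 4.8 g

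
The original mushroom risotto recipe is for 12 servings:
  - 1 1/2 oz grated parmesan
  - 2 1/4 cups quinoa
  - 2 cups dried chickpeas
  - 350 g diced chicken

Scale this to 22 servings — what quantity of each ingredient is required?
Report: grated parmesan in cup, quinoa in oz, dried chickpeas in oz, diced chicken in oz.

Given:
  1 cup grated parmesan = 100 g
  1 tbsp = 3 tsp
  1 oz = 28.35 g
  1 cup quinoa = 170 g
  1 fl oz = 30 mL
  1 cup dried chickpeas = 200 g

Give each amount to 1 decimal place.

Scaling factor: 22/12 = 11/6.
grated parmesan: 1.5 oz × 11/6 × 28.35 g/oz ÷ 100 g/cup ≈ 0.8 cup
quinoa: 2.25 cup × 11/6 × 170 g/cup ÷ 28.35 g/oz ≈ 24.7 oz
dried chickpeas: 2 cup × 11/6 × 200 g/cup ÷ 28.35 g/oz ≈ 25.9 oz
diced chicken: 350 g × 11/6 ÷ 28.35 g/oz ≈ 22.6 oz

grated parmesan: 0.8 cup; quinoa: 24.7 oz; dried chickpeas: 25.9 oz; diced chicken: 22.6 oz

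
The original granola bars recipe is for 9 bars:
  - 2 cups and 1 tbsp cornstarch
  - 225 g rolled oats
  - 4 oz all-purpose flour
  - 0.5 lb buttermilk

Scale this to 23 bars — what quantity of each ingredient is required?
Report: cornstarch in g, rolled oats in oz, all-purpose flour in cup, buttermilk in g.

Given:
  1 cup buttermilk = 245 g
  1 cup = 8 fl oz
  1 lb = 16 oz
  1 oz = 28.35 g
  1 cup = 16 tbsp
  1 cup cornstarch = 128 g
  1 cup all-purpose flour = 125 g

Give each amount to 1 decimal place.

Scaling factor: 23/9.
cornstarch: (2 cup + 1 tbsp = 2.0625 cup) × 23/9 × 128 g/cup ≈ 674.7 g
rolled oats: 225 g × 23/9 ÷ 28.35 g/oz ≈ 20.3 oz
all-purpose flour: 4 oz × 23/9 × 28.35 g/oz ÷ 125 g/cup ≈ 2.3 cup
buttermilk: 0.5 lb × 23/9 × 16 oz/lb × 28.35 g/oz = 579.6 g

cornstarch: 674.7 g; rolled oats: 20.3 oz; all-purpose flour: 2.3 cup; buttermilk: 579.6 g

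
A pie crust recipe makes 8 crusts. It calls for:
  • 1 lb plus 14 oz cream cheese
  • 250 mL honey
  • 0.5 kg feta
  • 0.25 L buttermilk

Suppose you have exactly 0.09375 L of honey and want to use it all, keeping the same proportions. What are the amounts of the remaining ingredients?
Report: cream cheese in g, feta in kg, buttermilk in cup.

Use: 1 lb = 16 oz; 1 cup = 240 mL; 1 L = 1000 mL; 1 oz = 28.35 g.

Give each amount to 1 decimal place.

cream cheese: 318.9 g; feta: 0.2 kg; buttermilk: 0.4 cup

The original recipe has 0.25 L of honey, so the scaling factor is 0.09375 ÷ 0.25 = 3/8 = 0.375.
cream cheese: (1 lb + 14 oz = 1.875 lb) × 3/8 × 16 oz/lb × 28.35 g/oz ≈ 318.9 g
feta: 0.5 kg × 3/8 ≈ 0.2 kg
buttermilk: 0.25 L × 3/8 × 1000 mL/L ÷ 240 mL/cup ≈ 0.4 cup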